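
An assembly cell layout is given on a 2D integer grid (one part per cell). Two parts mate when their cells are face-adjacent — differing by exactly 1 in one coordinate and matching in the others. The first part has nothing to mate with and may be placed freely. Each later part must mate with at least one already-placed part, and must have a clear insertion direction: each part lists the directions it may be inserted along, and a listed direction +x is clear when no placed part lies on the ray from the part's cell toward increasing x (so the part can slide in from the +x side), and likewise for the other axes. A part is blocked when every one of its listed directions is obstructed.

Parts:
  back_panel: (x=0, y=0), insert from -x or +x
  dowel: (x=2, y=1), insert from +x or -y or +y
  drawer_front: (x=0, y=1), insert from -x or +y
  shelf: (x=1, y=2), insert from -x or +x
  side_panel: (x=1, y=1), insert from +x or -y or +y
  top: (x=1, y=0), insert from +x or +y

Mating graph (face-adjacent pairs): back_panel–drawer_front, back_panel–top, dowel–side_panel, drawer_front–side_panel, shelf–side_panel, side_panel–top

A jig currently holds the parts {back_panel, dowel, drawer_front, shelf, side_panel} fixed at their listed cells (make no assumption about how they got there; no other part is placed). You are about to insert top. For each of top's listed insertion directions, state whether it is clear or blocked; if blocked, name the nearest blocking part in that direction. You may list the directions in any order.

+x: clear; +y: blocked by side_panel

+x: ray from top(1, 0) has no placed part ⇒ clear
+y: nearest on ray is side_panel@(1, 1) ⇒ blocked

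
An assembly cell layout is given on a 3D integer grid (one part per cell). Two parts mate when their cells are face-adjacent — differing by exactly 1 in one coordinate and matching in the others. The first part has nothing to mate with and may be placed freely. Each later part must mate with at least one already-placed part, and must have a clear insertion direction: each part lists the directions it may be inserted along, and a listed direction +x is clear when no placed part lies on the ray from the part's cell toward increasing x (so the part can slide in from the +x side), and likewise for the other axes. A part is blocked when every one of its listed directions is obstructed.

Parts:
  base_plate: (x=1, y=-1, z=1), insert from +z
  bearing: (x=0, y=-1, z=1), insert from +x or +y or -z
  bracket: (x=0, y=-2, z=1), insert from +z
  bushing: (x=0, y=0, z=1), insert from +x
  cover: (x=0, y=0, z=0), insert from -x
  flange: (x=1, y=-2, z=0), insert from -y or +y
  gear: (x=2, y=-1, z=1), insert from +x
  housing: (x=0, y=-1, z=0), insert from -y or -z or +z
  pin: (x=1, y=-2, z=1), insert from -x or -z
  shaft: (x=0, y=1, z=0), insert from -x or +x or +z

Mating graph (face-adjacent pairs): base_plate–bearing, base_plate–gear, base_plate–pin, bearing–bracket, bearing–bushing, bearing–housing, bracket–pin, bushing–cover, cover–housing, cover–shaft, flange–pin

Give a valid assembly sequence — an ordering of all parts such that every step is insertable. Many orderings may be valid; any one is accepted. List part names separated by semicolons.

flange; pin; base_plate; bearing; bushing; cover; shaft; housing; bracket; gear

1. flange@(1, -2, 0) [-y clear] — {flange}
2. pin@(1, -2, 1) [-x clear] — {flange, pin}
3. base_plate@(1, -1, 1) [+z clear] — {base_plate, flange, pin}
4. bearing@(0, -1, 1) [+y clear] — {base_plate, bearing, flange, pin}
5. bushing@(0, 0, 1) [+x clear] — {base_plate, bearing, bushing, flange, pin}
6. cover@(0, 0, 0) [-x clear] — {base_plate, bearing, bushing, cover, flange, pin}
7. shaft@(0, 1, 0) [-x clear] — {base_plate, bearing, bushing, cover, flange, pin, shaft}
8. housing@(0, -1, 0) [-y clear] — {base_plate, bearing, bushing, cover, flange, housing, pin, shaft}
9. bracket@(0, -2, 1) [+z clear] — {base_plate, bearing, bracket, bushing, cover, flange, housing, pin, shaft}
10. gear@(2, -1, 1) [+x clear] — {base_plate, bearing, bracket, bushing, cover, flange, gear, housing, pin, shaft}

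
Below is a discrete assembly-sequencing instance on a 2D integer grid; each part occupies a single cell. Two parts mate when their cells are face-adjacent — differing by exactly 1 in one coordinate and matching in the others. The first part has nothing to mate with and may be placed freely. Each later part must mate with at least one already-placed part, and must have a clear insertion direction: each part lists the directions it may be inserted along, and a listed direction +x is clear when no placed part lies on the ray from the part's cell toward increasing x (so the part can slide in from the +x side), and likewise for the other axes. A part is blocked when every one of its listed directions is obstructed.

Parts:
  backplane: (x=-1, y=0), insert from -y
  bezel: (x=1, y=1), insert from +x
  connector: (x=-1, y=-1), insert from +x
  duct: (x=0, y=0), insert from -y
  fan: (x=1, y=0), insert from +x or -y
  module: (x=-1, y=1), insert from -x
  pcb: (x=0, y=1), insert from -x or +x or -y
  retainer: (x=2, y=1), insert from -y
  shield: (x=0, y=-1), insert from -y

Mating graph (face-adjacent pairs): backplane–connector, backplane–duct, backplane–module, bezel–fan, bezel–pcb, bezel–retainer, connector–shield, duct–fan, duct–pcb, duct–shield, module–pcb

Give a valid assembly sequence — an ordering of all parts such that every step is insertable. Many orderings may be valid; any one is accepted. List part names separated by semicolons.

1. fan@(1, 0) [+x clear] — {fan}
2. bezel@(1, 1) [+x clear] — {bezel, fan}
3. pcb@(0, 1) [-x clear] — {bezel, fan, pcb}
4. retainer@(2, 1) [-y clear] — {bezel, fan, pcb, retainer}
5. duct@(0, 0) [-y clear] — {bezel, duct, fan, pcb, retainer}
6. backplane@(-1, 0) [-y clear] — {backplane, bezel, duct, fan, pcb, retainer}
7. connector@(-1, -1) [+x clear] — {backplane, bezel, connector, duct, fan, pcb, retainer}
8. shield@(0, -1) [-y clear] — {backplane, bezel, connector, duct, fan, pcb, retainer, shield}
9. module@(-1, 1) [-x clear] — {backplane, bezel, connector, duct, fan, module, pcb, retainer, shield}

fan; bezel; pcb; retainer; duct; backplane; connector; shield; module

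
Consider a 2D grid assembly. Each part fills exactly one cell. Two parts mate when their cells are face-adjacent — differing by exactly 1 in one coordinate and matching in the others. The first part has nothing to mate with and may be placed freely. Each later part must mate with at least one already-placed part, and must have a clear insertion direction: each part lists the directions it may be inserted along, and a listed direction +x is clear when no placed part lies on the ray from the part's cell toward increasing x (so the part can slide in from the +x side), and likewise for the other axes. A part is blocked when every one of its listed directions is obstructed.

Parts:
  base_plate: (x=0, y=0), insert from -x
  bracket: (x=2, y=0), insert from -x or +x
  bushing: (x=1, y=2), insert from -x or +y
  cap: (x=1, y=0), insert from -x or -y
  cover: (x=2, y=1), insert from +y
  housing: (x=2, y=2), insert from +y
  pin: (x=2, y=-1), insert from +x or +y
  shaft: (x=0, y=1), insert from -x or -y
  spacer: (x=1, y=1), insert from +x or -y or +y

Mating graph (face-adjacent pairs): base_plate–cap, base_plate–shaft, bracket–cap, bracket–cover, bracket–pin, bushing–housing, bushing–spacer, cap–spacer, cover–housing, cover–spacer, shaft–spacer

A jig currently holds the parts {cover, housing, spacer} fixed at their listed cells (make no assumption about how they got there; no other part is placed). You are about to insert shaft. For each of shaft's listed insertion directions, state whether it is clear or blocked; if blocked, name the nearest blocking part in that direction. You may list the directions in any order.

-x: ray from shaft(0, 1) has no placed part ⇒ clear
-y: ray from shaft(0, 1) has no placed part ⇒ clear

-x: clear; -y: clear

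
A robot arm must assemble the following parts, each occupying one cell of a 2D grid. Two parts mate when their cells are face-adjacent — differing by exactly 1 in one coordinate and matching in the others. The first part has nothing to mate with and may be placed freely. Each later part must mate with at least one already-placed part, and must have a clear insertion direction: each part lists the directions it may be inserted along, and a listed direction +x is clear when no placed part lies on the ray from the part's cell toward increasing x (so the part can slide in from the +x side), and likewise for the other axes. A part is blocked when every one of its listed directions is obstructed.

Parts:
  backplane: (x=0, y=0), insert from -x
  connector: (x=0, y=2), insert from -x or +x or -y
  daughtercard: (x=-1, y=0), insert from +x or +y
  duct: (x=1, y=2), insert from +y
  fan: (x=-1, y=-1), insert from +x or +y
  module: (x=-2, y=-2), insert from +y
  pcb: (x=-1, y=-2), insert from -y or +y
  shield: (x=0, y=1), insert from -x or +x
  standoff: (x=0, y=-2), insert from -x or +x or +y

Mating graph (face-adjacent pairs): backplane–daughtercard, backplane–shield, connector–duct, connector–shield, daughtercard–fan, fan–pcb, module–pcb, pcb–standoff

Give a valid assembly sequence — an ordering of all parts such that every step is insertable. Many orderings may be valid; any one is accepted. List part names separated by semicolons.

shield; connector; duct; backplane; daughtercard; fan; pcb; module; standoff

1. shield@(0, 1) [-x clear] — {shield}
2. connector@(0, 2) [-x clear] — {connector, shield}
3. duct@(1, 2) [+y clear] — {connector, duct, shield}
4. backplane@(0, 0) [-x clear] — {backplane, connector, duct, shield}
5. daughtercard@(-1, 0) [+y clear] — {backplane, connector, daughtercard, duct, shield}
6. fan@(-1, -1) [+x clear] — {backplane, connector, daughtercard, duct, fan, shield}
7. pcb@(-1, -2) [-y clear] — {backplane, connector, daughtercard, duct, fan, pcb, shield}
8. module@(-2, -2) [+y clear] — {backplane, connector, daughtercard, duct, fan, module, pcb, shield}
9. standoff@(0, -2) [+x clear] — {backplane, connector, daughtercard, duct, fan, module, pcb, shield, standoff}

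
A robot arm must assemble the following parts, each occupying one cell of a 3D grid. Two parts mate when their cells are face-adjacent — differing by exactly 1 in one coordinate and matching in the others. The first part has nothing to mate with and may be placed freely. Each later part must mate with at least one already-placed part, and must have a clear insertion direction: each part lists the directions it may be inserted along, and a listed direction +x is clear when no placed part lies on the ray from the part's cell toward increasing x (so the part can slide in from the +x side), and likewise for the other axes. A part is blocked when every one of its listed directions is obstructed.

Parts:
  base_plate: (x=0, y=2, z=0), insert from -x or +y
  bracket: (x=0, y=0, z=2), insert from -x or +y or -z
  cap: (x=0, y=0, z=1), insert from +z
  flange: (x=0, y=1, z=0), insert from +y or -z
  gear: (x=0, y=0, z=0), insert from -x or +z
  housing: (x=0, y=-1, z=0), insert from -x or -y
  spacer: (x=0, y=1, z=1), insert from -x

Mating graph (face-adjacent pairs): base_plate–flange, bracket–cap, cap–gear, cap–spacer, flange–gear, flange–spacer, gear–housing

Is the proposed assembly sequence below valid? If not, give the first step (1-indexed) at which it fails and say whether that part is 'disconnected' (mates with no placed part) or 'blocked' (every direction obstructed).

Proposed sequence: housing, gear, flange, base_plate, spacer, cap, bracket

Valid

1. housing@(0, -1, 0) [-x clear] — {housing}
2. gear@(0, 0, 0) [-x clear] — {gear, housing}
3. flange@(0, 1, 0) [+y clear] — {flange, gear, housing}
4. base_plate@(0, 2, 0) [-x clear] — {base_plate, flange, gear, housing}
5. spacer@(0, 1, 1) [-x clear] — {base_plate, flange, gear, housing, spacer}
6. cap@(0, 0, 1) [+z clear] — {base_plate, cap, flange, gear, housing, spacer}
7. bracket@(0, 0, 2) [-x clear] — {base_plate, bracket, cap, flange, gear, housing, spacer}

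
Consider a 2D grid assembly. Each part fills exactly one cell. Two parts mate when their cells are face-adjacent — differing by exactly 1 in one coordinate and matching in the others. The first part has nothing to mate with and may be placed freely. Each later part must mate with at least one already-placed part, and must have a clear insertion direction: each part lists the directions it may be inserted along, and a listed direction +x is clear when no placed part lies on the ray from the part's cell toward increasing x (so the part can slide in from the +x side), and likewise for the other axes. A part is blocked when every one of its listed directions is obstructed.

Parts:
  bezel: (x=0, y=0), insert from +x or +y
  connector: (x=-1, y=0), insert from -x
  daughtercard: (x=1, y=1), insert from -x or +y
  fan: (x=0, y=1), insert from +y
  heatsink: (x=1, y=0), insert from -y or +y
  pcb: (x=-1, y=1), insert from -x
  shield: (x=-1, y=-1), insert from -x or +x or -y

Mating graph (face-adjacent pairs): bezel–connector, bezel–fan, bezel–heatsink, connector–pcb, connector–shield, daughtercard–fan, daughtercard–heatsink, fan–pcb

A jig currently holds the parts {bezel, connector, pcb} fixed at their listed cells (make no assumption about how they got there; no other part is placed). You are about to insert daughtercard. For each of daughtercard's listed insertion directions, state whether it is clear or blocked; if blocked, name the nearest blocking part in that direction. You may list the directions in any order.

-x: nearest on ray is pcb@(-1, 1) ⇒ blocked
+y: ray from daughtercard(1, 1) has no placed part ⇒ clear

+y: clear; -x: blocked by pcb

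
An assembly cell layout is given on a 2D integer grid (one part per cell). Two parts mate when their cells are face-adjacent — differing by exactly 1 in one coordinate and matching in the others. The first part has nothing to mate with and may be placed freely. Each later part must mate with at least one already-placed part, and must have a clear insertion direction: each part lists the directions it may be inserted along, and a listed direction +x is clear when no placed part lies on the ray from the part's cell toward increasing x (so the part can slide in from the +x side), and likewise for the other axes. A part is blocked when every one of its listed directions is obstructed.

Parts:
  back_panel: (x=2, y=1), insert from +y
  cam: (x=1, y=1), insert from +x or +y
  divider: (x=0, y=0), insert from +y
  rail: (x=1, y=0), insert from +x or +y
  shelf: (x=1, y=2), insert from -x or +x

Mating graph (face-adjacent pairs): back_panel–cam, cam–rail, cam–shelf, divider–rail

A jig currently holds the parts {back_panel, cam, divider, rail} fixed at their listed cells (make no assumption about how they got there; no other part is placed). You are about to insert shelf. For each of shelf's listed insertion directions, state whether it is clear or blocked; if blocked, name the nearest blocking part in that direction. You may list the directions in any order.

+x: clear; -x: clear

-x: ray from shelf(1, 2) has no placed part ⇒ clear
+x: ray from shelf(1, 2) has no placed part ⇒ clear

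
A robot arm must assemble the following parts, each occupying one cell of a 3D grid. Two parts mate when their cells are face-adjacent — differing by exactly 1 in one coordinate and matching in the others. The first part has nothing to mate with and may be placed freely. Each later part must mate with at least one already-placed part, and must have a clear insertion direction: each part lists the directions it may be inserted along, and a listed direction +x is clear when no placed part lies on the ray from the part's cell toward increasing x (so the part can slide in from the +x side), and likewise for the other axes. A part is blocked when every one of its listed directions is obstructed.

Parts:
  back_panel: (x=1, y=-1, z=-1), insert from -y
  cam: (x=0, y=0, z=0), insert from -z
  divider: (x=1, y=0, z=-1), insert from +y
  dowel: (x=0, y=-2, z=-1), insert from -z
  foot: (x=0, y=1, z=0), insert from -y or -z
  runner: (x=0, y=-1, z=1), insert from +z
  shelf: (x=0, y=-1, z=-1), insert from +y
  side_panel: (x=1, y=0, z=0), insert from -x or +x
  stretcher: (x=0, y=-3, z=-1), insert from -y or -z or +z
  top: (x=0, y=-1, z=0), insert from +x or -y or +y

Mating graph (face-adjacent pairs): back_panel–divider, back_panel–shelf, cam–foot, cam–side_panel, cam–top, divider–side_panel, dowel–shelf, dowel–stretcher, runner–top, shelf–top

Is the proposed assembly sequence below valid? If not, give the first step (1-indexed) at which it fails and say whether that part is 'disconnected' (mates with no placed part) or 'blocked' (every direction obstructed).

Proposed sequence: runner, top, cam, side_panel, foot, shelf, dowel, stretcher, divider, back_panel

1. runner@(0, -1, 1) [+z clear] — {runner}
2. top@(0, -1, 0) [+x clear] — {runner, top}
3. cam@(0, 0, 0) [-z clear] — {cam, runner, top}
4. side_panel@(1, 0, 0) [+x clear] — {cam, runner, side_panel, top}
5. foot@(0, 1, 0) [-z clear] — {cam, foot, runner, side_panel, top}
6. shelf@(0, -1, -1) [+y clear] — {cam, foot, runner, shelf, side_panel, top}
7. dowel@(0, -2, -1) [-z clear] — {cam, dowel, foot, runner, shelf, side_panel, top}
8. stretcher@(0, -3, -1) [-y clear] — {cam, dowel, foot, runner, shelf, side_panel, stretcher, top}
9. divider@(1, 0, -1) [+y clear] — {cam, divider, dowel, foot, runner, shelf, side_panel, stretcher, top}
10. back_panel@(1, -1, -1) [-y clear] — {back_panel, cam, divider, dowel, foot, runner, shelf, side_panel, stretcher, top}

Valid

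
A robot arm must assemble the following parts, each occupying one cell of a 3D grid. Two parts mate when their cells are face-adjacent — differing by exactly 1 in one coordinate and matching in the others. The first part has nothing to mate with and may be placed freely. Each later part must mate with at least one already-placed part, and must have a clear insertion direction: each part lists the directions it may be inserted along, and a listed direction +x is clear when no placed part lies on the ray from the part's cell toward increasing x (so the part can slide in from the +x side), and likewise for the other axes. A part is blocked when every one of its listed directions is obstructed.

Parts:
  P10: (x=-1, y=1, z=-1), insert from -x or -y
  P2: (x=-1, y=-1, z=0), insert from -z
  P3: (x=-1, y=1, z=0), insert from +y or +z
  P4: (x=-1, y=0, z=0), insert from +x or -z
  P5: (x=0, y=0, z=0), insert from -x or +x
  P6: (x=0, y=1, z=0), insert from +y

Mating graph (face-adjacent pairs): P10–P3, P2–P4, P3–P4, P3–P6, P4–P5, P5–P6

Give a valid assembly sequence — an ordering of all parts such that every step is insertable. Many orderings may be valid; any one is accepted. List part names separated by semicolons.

P4; P3; P5; P2; P6; P10

1. P4@(-1, 0, 0) [+x clear] — {P4}
2. P3@(-1, 1, 0) [+y clear] — {P3, P4}
3. P5@(0, 0, 0) [+x clear] — {P3, P4, P5}
4. P2@(-1, -1, 0) [-z clear] — {P2, P3, P4, P5}
5. P6@(0, 1, 0) [+y clear] — {P2, P3, P4, P5, P6}
6. P10@(-1, 1, -1) [-x clear] — {P10, P2, P3, P4, P5, P6}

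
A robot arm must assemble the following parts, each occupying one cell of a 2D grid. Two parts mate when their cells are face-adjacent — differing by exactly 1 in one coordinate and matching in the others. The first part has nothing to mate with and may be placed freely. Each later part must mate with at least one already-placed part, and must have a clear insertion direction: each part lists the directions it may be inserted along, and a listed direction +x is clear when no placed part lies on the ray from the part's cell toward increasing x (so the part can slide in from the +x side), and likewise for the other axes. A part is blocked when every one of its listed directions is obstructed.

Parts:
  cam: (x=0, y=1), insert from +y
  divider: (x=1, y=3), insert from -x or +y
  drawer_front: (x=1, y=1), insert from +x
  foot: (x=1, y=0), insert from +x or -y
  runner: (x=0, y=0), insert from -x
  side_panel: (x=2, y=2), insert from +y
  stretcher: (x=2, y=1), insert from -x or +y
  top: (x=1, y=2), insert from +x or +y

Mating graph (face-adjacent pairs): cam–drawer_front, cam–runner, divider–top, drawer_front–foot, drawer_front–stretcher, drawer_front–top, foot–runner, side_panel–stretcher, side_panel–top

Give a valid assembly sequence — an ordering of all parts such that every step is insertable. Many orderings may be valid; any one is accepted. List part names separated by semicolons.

1. runner@(0, 0) [-x clear] — {runner}
2. cam@(0, 1) [+y clear] — {cam, runner}
3. drawer_front@(1, 1) [+x clear] — {cam, drawer_front, runner}
4. top@(1, 2) [+x clear] — {cam, drawer_front, runner, top}
5. foot@(1, 0) [+x clear] — {cam, drawer_front, foot, runner, top}
6. stretcher@(2, 1) [+y clear] — {cam, drawer_front, foot, runner, stretcher, top}
7. side_panel@(2, 2) [+y clear] — {cam, drawer_front, foot, runner, side_panel, stretcher, top}
8. divider@(1, 3) [-x clear] — {cam, divider, drawer_front, foot, runner, side_panel, stretcher, top}

runner; cam; drawer_front; top; foot; stretcher; side_panel; divider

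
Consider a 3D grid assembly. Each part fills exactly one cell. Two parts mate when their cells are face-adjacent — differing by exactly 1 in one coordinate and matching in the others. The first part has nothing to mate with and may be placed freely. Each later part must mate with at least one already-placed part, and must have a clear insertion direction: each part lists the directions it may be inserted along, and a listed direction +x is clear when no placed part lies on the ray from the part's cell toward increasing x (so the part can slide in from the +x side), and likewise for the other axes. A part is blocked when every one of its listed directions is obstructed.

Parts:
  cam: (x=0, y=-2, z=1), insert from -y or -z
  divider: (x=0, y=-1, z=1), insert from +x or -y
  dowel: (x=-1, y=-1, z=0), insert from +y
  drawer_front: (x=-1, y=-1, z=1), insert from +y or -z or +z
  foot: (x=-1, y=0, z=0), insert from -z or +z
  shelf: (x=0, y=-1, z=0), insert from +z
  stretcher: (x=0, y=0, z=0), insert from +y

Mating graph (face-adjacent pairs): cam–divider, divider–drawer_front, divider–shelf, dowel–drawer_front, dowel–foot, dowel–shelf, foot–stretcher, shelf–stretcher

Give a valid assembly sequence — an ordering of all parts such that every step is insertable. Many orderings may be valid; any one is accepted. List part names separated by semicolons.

1. stretcher@(0, 0, 0) [+y clear] — {stretcher}
2. shelf@(0, -1, 0) [+z clear] — {shelf, stretcher}
3. dowel@(-1, -1, 0) [+y clear] — {dowel, shelf, stretcher}
4. drawer_front@(-1, -1, 1) [+y clear] — {dowel, drawer_front, shelf, stretcher}
5. foot@(-1, 0, 0) [-z clear] — {dowel, drawer_front, foot, shelf, stretcher}
6. divider@(0, -1, 1) [+x clear] — {divider, dowel, drawer_front, foot, shelf, stretcher}
7. cam@(0, -2, 1) [-y clear] — {cam, divider, dowel, drawer_front, foot, shelf, stretcher}

stretcher; shelf; dowel; drawer_front; foot; divider; cam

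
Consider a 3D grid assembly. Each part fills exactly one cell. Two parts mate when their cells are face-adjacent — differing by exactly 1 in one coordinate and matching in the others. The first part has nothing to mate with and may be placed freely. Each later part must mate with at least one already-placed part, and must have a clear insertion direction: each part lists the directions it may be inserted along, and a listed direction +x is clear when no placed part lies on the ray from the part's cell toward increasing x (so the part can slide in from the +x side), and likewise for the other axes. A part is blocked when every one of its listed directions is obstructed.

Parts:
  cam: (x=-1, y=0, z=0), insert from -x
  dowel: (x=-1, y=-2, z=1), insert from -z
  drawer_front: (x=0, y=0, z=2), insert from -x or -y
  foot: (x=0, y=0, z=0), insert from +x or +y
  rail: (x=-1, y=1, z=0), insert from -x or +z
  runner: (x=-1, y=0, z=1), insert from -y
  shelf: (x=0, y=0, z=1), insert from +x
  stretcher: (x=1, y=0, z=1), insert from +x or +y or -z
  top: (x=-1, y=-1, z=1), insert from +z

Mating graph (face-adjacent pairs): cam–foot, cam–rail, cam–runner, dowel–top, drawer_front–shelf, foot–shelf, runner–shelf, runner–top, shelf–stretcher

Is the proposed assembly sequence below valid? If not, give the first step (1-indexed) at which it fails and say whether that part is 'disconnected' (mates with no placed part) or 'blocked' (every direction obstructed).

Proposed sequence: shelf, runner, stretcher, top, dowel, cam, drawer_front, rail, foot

1. shelf@(0, 0, 1) [+x clear] — {shelf}
2. runner@(-1, 0, 1) [-y clear] — {runner, shelf}
3. stretcher@(1, 0, 1) [+x clear] — {runner, shelf, stretcher}
4. top@(-1, -1, 1) [+z clear] — {runner, shelf, stretcher, top}
5. dowel@(-1, -2, 1) [-z clear] — {dowel, runner, shelf, stretcher, top}
6. cam@(-1, 0, 0) [-x clear] — {cam, dowel, runner, shelf, stretcher, top}
7. drawer_front@(0, 0, 2) [-x clear] — {cam, dowel, drawer_front, runner, shelf, stretcher, top}
8. rail@(-1, 1, 0) [-x clear] — {cam, dowel, drawer_front, rail, runner, shelf, stretcher, top}
9. foot@(0, 0, 0) [+x clear] — {cam, dowel, drawer_front, foot, rail, runner, shelf, stretcher, top}

Valid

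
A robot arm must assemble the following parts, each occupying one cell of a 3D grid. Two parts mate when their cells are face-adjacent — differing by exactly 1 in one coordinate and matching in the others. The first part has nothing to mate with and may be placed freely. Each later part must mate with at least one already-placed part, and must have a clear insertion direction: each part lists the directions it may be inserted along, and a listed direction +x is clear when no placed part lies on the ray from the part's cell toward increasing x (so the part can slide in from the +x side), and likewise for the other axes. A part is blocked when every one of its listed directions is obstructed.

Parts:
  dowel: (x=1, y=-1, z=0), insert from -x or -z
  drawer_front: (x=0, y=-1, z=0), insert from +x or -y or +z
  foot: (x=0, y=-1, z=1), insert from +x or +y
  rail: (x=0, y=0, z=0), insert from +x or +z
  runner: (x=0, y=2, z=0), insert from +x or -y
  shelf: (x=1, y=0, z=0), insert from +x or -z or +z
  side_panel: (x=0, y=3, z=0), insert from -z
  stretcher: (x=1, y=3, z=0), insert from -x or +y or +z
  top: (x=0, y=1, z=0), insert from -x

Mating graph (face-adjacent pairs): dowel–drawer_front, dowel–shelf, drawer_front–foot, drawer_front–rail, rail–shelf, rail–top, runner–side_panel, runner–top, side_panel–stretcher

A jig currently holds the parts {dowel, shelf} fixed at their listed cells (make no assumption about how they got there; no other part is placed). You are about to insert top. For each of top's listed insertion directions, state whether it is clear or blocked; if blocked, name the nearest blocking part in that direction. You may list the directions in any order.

-x: ray from top(0, 1, 0) has no placed part ⇒ clear

-x: clear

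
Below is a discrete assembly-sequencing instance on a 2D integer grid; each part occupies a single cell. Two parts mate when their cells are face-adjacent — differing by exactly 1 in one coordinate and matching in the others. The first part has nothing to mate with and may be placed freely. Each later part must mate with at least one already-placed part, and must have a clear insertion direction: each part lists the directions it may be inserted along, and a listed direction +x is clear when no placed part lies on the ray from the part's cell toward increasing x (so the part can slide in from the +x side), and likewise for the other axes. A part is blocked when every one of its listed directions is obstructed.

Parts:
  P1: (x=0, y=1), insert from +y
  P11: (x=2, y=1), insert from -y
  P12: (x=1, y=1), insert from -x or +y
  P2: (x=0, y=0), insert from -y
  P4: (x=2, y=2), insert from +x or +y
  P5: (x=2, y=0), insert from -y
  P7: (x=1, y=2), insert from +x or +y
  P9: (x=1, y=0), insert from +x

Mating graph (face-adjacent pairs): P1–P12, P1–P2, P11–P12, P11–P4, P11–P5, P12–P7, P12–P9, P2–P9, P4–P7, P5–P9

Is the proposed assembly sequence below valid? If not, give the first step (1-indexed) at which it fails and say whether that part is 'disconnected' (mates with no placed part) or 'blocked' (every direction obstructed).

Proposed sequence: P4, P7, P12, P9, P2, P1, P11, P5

Valid

1. P4@(2, 2) [+x clear] — {P4}
2. P7@(1, 2) [+y clear] — {P4, P7}
3. P12@(1, 1) [-x clear] — {P12, P4, P7}
4. P9@(1, 0) [+x clear] — {P12, P4, P7, P9}
5. P2@(0, 0) [-y clear] — {P12, P2, P4, P7, P9}
6. P1@(0, 1) [+y clear] — {P1, P12, P2, P4, P7, P9}
7. P11@(2, 1) [-y clear] — {P1, P11, P12, P2, P4, P7, P9}
8. P5@(2, 0) [-y clear] — {P1, P11, P12, P2, P4, P5, P7, P9}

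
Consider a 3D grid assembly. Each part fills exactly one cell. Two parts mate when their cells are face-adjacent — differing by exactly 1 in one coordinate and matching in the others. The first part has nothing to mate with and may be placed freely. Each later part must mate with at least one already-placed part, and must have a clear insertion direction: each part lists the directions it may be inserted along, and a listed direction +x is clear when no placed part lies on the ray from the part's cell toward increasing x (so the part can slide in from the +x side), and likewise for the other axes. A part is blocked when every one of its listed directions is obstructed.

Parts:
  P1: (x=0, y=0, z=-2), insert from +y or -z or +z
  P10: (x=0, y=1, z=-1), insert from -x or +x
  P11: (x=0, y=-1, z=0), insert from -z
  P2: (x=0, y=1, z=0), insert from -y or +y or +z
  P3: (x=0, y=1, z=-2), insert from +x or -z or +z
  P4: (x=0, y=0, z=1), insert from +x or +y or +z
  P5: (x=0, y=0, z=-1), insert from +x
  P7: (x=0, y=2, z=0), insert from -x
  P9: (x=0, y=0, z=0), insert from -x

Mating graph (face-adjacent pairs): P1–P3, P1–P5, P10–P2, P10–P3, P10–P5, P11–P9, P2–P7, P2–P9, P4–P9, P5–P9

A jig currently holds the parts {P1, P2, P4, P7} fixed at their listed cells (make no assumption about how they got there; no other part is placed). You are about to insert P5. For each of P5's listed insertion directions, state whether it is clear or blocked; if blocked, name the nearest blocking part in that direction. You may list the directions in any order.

+x: clear

+x: ray from P5(0, 0, -1) has no placed part ⇒ clear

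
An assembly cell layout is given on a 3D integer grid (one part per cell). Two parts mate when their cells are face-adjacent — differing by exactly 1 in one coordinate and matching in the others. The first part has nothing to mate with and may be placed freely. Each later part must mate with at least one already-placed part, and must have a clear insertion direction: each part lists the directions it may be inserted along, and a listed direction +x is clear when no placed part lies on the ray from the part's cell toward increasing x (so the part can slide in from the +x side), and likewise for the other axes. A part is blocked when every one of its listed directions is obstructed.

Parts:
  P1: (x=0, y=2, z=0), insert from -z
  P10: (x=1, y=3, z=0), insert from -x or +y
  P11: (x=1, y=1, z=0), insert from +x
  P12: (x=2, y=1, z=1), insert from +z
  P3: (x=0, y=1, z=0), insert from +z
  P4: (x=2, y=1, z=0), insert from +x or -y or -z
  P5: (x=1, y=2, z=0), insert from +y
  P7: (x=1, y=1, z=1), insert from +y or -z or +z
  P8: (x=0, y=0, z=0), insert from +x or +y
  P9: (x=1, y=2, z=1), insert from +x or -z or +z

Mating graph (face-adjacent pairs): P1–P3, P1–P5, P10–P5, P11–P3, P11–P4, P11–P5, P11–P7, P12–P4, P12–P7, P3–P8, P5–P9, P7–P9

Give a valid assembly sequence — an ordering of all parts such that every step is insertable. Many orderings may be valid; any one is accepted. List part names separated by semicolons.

1. P11@(1, 1, 0) [+x clear] — {P11}
2. P3@(0, 1, 0) [+z clear] — {P11, P3}
3. P1@(0, 2, 0) [-z clear] — {P1, P11, P3}
4. P8@(0, 0, 0) [+x clear] — {P1, P11, P3, P8}
5. P4@(2, 1, 0) [+x clear] — {P1, P11, P3, P4, P8}
6. P12@(2, 1, 1) [+z clear] — {P1, P11, P12, P3, P4, P8}
7. P7@(1, 1, 1) [+y clear] — {P1, P11, P12, P3, P4, P7, P8}
8. P9@(1, 2, 1) [+x clear] — {P1, P11, P12, P3, P4, P7, P8, P9}
9. P5@(1, 2, 0) [+y clear] — {P1, P11, P12, P3, P4, P5, P7, P8, P9}
10. P10@(1, 3, 0) [-x clear] — {P1, P10, P11, P12, P3, P4, P5, P7, P8, P9}

P11; P3; P1; P8; P4; P12; P7; P9; P5; P10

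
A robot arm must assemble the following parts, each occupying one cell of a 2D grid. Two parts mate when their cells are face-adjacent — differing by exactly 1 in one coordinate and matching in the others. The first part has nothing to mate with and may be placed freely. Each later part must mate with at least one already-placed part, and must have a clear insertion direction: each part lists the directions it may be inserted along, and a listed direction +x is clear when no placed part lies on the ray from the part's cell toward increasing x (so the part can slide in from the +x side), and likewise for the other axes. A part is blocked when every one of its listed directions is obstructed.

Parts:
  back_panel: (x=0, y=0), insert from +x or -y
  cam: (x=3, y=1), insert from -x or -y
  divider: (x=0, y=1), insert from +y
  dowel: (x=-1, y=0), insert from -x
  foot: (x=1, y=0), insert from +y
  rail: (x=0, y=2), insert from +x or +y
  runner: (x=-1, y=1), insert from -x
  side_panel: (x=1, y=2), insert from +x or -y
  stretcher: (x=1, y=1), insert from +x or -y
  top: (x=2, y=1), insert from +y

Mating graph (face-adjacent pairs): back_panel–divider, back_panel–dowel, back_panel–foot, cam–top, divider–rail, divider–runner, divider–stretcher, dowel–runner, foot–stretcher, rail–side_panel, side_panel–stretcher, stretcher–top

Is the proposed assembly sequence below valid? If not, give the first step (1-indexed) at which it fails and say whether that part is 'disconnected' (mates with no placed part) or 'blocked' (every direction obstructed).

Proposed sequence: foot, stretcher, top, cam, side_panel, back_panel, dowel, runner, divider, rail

1. foot@(1, 0) [+y clear] — {foot}
2. stretcher@(1, 1) [+x clear] — {foot, stretcher}
3. top@(2, 1) [+y clear] — {foot, stretcher, top}
4. cam@(3, 1) [-y clear] — {cam, foot, stretcher, top}
5. side_panel@(1, 2) [+x clear] — {cam, foot, side_panel, stretcher, top}
6. back_panel@(0, 0) [-y clear] — {back_panel, cam, foot, side_panel, stretcher, top}
7. dowel@(-1, 0) [-x clear] — {back_panel, cam, dowel, foot, side_panel, stretcher, top}
8. runner@(-1, 1) [-x clear] — {back_panel, cam, dowel, foot, runner, side_panel, stretcher, top}
9. divider@(0, 1) [+y clear] — {back_panel, cam, divider, dowel, foot, runner, side_panel, stretcher, top}
10. rail@(0, 2) [+y clear] — {back_panel, cam, divider, dowel, foot, rail, runner, side_panel, stretcher, top}

Valid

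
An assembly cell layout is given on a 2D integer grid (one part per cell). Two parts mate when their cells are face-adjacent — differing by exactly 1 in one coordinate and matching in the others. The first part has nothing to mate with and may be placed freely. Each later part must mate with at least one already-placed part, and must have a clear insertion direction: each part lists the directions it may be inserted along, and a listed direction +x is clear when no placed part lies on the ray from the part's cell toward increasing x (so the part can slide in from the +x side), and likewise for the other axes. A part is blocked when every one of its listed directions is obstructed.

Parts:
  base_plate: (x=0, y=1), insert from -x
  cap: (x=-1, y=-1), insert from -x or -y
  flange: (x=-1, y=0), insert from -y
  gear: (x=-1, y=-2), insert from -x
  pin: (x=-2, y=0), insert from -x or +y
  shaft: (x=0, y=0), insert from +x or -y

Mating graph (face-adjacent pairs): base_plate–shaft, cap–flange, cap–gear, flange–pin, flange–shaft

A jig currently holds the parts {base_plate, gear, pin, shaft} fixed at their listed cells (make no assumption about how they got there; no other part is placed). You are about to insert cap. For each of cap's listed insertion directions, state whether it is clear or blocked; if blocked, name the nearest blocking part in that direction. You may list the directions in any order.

-x: ray from cap(-1, -1) has no placed part ⇒ clear
-y: nearest on ray is gear@(-1, -2) ⇒ blocked

-x: clear; -y: blocked by gear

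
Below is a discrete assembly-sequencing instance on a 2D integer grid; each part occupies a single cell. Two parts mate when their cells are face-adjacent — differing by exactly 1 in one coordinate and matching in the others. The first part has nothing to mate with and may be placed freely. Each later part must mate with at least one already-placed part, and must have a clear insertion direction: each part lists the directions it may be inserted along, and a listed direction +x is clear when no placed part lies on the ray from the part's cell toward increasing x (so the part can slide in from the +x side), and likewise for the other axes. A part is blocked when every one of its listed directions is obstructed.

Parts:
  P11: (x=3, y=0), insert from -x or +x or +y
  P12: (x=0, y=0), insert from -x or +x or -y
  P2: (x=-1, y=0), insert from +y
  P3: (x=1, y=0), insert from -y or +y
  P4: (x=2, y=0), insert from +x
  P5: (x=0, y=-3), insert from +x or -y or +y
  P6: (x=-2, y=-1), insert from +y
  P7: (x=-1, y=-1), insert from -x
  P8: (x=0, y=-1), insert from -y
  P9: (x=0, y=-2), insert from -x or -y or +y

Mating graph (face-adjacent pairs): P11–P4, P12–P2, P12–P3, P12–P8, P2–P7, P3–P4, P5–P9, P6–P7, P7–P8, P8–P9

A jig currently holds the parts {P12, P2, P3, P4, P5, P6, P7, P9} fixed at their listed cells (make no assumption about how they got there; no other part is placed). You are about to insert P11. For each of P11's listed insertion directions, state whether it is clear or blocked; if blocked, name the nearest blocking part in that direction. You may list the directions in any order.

-x: nearest on ray is P4@(2, 0) ⇒ blocked
+x: ray from P11(3, 0) has no placed part ⇒ clear
+y: ray from P11(3, 0) has no placed part ⇒ clear

+x: clear; +y: clear; -x: blocked by P4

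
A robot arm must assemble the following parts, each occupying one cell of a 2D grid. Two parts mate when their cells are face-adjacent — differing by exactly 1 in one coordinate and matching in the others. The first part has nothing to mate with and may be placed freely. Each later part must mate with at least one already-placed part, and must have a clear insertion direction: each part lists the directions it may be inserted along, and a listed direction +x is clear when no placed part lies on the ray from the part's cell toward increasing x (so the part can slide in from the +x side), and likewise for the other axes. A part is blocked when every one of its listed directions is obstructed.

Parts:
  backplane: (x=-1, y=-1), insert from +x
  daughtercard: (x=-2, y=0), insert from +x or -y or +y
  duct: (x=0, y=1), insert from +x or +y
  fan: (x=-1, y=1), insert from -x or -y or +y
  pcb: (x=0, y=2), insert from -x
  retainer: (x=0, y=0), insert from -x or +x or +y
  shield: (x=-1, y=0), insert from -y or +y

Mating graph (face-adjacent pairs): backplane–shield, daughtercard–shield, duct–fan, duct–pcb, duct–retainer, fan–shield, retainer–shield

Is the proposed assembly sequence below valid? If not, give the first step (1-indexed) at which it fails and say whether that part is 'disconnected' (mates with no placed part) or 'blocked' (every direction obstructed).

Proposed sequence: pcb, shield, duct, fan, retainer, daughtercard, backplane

1. pcb@(0, 2) [-x clear] — {pcb}
2. shield@(-1, 0) — no placed neighbour ⇒ disconnected

Invalid at step 2 (disconnected)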